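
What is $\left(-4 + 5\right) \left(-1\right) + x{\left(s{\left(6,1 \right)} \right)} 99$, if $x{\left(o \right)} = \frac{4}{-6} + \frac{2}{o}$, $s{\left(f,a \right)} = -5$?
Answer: $- \frac{533}{5} \approx -106.6$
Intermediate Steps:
$x{\left(o \right)} = - \frac{2}{3} + \frac{2}{o}$ ($x{\left(o \right)} = 4 \left(- \frac{1}{6}\right) + \frac{2}{o} = - \frac{2}{3} + \frac{2}{o}$)
$\left(-4 + 5\right) \left(-1\right) + x{\left(s{\left(6,1 \right)} \right)} 99 = \left(-4 + 5\right) \left(-1\right) + \left(- \frac{2}{3} + \frac{2}{-5}\right) 99 = 1 \left(-1\right) + \left(- \frac{2}{3} + 2 \left(- \frac{1}{5}\right)\right) 99 = -1 + \left(- \frac{2}{3} - \frac{2}{5}\right) 99 = -1 - \frac{528}{5} = - \frac{533}{5}$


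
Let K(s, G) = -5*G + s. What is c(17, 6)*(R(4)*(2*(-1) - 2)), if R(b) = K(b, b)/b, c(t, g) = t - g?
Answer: 176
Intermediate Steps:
K(s, G) = s - 5*G
R(b) = -4 (R(b) = (b - 5*b)/b = (-4*b)/b = -4)
c(17, 6)*(R(4)*(2*(-1) - 2)) = (17 - 1*6)*(-4*(2*(-1) - 2)) = (17 - 6)*(-4*(-2 - 2)) = 11*(-4*(-4)) = 11*16 = 176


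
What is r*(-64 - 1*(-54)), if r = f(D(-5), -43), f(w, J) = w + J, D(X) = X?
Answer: 480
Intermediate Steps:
f(w, J) = J + w
r = -48 (r = -43 - 5 = -48)
r*(-64 - 1*(-54)) = -48*(-64 - 1*(-54)) = -48*(-64 + 54) = -48*(-10) = 480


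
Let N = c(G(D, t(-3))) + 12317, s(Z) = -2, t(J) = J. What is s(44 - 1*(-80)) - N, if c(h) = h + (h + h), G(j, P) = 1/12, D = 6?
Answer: -49277/4 ≈ -12319.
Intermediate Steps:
G(j, P) = 1/12
c(h) = 3*h (c(h) = h + 2*h = 3*h)
N = 49269/4 (N = 3*(1/12) + 12317 = ¼ + 12317 = 49269/4 ≈ 12317.)
s(44 - 1*(-80)) - N = -2 - 1*49269/4 = -2 - 49269/4 = -49277/4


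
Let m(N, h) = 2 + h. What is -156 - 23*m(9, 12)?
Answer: -478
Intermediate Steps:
-156 - 23*m(9, 12) = -156 - 23*(2 + 12) = -156 - 23*14 = -156 - 322 = -478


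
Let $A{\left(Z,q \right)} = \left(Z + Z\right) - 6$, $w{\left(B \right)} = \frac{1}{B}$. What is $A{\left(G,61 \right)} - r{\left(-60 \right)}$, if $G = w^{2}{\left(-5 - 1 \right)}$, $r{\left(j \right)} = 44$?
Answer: $- \frac{899}{18} \approx -49.944$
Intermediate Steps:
$G = \frac{1}{36}$ ($G = \left(\frac{1}{-5 - 1}\right)^{2} = \left(\frac{1}{-6}\right)^{2} = \left(- \frac{1}{6}\right)^{2} = \frac{1}{36} \approx 0.027778$)
$A{\left(Z,q \right)} = -6 + 2 Z$ ($A{\left(Z,q \right)} = 2 Z - 6 = -6 + 2 Z$)
$A{\left(G,61 \right)} - r{\left(-60 \right)} = \left(-6 + 2 \cdot \frac{1}{36}\right) - 44 = \left(-6 + \frac{1}{18}\right) - 44 = - \frac{107}{18} - 44 = - \frac{899}{18}$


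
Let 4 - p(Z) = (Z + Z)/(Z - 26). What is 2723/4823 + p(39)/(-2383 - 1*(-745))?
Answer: 24560/43407 ≈ 0.56581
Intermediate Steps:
p(Z) = 4 - 2*Z/(-26 + Z) (p(Z) = 4 - (Z + Z)/(Z - 26) = 4 - 2*Z/(-26 + Z))
2723/4823 + p(39)/(-2383 - 1*(-745)) = 2723/4823 + (2*(-52 + 39)/(-26 + 39))/(-2383 - 1*(-745)) = 2723*(1/4823) + (2*(-13)/13)/(-2383 + 745) = 389/689 + (2*(1/13)*(-13))/(-1638) = 389/689 - 2*(-1/1638) = 389/689 + 1/819 = 24560/43407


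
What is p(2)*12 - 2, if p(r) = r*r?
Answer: 46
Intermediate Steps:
p(r) = r²
p(2)*12 - 2 = 2²*12 - 2 = 4*12 - 2 = 48 - 2 = 46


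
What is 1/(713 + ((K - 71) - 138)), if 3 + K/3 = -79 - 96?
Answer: -1/30 ≈ -0.033333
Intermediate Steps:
K = -534 (K = -9 + 3*(-79 - 96) = -9 + 3*(-175) = -9 - 525 = -534)
1/(713 + ((K - 71) - 138)) = 1/(713 + ((-534 - 71) - 138)) = 1/(713 + (-605 - 138)) = 1/(713 - 743) = 1/(-30) = -1/30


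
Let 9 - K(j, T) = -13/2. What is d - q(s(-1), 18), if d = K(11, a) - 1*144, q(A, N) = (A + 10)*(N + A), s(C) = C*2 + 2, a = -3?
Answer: -617/2 ≈ -308.50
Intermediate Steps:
s(C) = 2 + 2*C (s(C) = 2*C + 2 = 2 + 2*C)
K(j, T) = 31/2 (K(j, T) = 9 - (-13)/2 = 9 - 1*(-13/2) = 9 + 13/2 = 31/2)
q(A, N) = (10 + A)*(A + N)
d = -257/2 (d = 31/2 - 1*144 = 31/2 - 144 = -257/2 ≈ -128.50)
d - q(s(-1), 18) = -257/2 - ((2 + 2*(-1))² + 10*(2 + 2*(-1)) + 10*18 + (2 + 2*(-1))*18) = -257/2 - ((2 - 2)² + 10*(2 - 2) + 180 + (2 - 2)*18) = -257/2 - (0² + 10*0 + 180 + 0*18) = -257/2 - (0 + 0 + 180 + 0) = -257/2 - 1*180 = -257/2 - 180 = -617/2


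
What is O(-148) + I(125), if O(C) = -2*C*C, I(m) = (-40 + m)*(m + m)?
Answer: -22558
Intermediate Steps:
I(m) = 2*m*(-40 + m) (I(m) = (-40 + m)*(2*m) = 2*m*(-40 + m))
O(C) = -2*C²
O(-148) + I(125) = -2*(-148)² + 2*125*(-40 + 125) = -2*21904 + 2*125*85 = -43808 + 21250 = -22558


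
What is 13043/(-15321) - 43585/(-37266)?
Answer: 20189483/63439154 ≈ 0.31825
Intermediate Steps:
13043/(-15321) - 43585/(-37266) = 13043*(-1/15321) - 43585*(-1/37266) = -13043/15321 + 43585/37266 = 20189483/63439154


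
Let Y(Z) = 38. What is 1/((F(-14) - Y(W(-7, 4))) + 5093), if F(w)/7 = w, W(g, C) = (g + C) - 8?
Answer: 1/4957 ≈ 0.00020173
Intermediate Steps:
W(g, C) = -8 + C + g (W(g, C) = (C + g) - 8 = -8 + C + g)
F(w) = 7*w
1/((F(-14) - Y(W(-7, 4))) + 5093) = 1/((7*(-14) - 1*38) + 5093) = 1/((-98 - 38) + 5093) = 1/(-136 + 5093) = 1/4957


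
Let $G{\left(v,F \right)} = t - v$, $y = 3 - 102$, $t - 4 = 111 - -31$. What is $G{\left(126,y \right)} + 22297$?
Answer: $22317$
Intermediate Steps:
$t = 146$ ($t = 4 + \left(111 - -31\right) = 4 + \left(111 + 31\right) = 4 + 142 = 146$)
$y = -99$ ($y = 3 - 102 = -99$)
$G{\left(v,F \right)} = 146 - v$
$G{\left(126,y \right)} + 22297 = \left(146 - 126\right) + 22297 = 20 + 22297 = 22317$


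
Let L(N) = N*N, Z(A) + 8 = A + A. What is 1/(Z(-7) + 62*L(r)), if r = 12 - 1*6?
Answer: 1/2210 ≈ 0.00045249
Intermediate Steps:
r = 6 (r = 12 - 6 = 6)
Z(A) = -8 + 2*A (Z(A) = -8 + (A + A) = -8 + 2*A)
L(N) = N²
1/(Z(-7) + 62*L(r)) = 1/((-8 + 2*(-7)) + 62*6²) = 1/((-8 - 14) + 62*36) = 1/(-22 + 2232) = 1/2210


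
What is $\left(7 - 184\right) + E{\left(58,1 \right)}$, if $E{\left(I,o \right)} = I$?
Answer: $-119$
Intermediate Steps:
$\left(7 - 184\right) + E{\left(58,1 \right)} = \left(7 - 184\right) + 58 = -177 + 58 = -119$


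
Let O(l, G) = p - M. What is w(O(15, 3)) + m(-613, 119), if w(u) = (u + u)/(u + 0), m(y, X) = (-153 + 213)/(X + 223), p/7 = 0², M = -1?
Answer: 124/57 ≈ 2.1754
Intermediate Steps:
p = 0 (p = 7*0² = 7*0 = 0)
O(l, G) = 1 (O(l, G) = 0 - 1*(-1) = 0 + 1 = 1)
m(y, X) = 60/(223 + X)
w(u) = 2 (w(u) = (2*u)/u = 2)
w(O(15, 3)) + m(-613, 119) = 2 + 60/(223 + 119) = 2 + 60/342 = 2 + 60*(1/342) = 2 + 10/57 = 124/57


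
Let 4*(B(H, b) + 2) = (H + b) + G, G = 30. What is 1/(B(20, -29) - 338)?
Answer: -4/1339 ≈ -0.0029873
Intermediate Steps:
B(H, b) = 11/2 + H/4 + b/4 (B(H, b) = -2 + ((H + b) + 30)/4 = -2 + (30 + H + b)/4 = -2 + (15/2 + H/4 + b/4) = 11/2 + H/4 + b/4)
1/(B(20, -29) - 338) = 1/((11/2 + (¼)*20 + (¼)*(-29)) - 338) = 1/((11/2 + 5 - 29/4) - 338) = 1/(13/4 - 338) = 1/(-1339/4) = -4/1339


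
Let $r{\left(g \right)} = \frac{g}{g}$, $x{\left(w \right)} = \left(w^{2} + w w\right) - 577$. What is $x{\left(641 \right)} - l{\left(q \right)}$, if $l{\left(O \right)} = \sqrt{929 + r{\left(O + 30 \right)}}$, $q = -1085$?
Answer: $821185 - \sqrt{930} \approx 8.2115 \cdot 10^{5}$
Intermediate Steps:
$x{\left(w \right)} = -577 + 2 w^{2}$ ($x{\left(w \right)} = \left(w^{2} + w^{2}\right) - 577 = 2 w^{2} - 577 = -577 + 2 w^{2}$)
$r{\left(g \right)} = 1$
$l{\left(O \right)} = \sqrt{930}$ ($l{\left(O \right)} = \sqrt{929 + 1} = \sqrt{930}$)
$x{\left(641 \right)} - l{\left(q \right)} = \left(-577 + 2 \cdot 641^{2}\right) - \sqrt{930} = \left(-577 + 2 \cdot 410881\right) - \sqrt{930} = \left(-577 + 821762\right) - \sqrt{930} = 821185 - \sqrt{930}$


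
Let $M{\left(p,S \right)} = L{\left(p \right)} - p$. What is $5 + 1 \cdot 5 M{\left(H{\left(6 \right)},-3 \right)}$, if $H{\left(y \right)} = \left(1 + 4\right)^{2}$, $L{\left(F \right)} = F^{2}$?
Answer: $3005$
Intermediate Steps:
$H{\left(y \right)} = 25$ ($H{\left(y \right)} = 5^{2} = 25$)
$M{\left(p,S \right)} = p^{2} - p$
$5 + 1 \cdot 5 M{\left(H{\left(6 \right)},-3 \right)} = 5 + 1 \cdot 5 \cdot 25 \left(-1 + 25\right) = 5 + 5 \cdot 25 \cdot 24 = 5 + 5 \cdot 600 = 5 + 3000 = 3005$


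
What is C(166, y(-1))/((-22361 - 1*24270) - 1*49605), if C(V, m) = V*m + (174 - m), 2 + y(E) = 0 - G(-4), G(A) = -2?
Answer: -87/48118 ≈ -0.0018081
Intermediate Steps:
y(E) = 0 (y(E) = -2 + (0 - 1*(-2)) = -2 + (0 + 2) = -2 + 2 = 0)
C(V, m) = 174 - m + V*m
C(166, y(-1))/((-22361 - 1*24270) - 1*49605) = (174 - 1*0 + 166*0)/((-22361 - 1*24270) - 1*49605) = (174 + 0 + 0)/((-22361 - 24270) - 49605) = 174/(-46631 - 49605) = 174/(-96236) = 174*(-1/96236) = -87/48118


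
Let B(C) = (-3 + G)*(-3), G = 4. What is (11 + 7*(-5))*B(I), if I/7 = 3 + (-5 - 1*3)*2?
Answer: 72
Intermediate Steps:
I = -91 (I = 7*(3 + (-5 - 1*3)*2) = 7*(3 + (-5 - 3)*2) = 7*(3 - 8*2) = 7*(3 - 16) = 7*(-13) = -91)
B(C) = -3 (B(C) = (-3 + 4)*(-3) = 1*(-3) = -3)
(11 + 7*(-5))*B(I) = (11 + 7*(-5))*(-3) = (11 - 35)*(-3) = -24*(-3) = 72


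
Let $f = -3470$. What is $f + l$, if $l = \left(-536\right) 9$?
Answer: $-8294$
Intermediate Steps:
$l = -4824$
$f + l = -3470 - 4824 = -8294$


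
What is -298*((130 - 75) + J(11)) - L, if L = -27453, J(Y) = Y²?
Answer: -24995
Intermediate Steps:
-298*((130 - 75) + J(11)) - L = -298*((130 - 75) + 11²) - 1*(-27453) = -298*(55 + 121) + 27453 = -298*176 + 27453 = -52448 + 27453 = -24995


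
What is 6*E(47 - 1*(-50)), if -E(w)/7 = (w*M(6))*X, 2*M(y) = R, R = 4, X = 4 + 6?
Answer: -81480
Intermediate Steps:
X = 10
M(y) = 2 (M(y) = (½)*4 = 2)
E(w) = -140*w (E(w) = -7*w*2*10 = -7*2*w*10 = -140*w)
6*E(47 - 1*(-50)) = 6*(-140*(47 - 1*(-50))) = 6*(-140*(47 + 50)) = 6*(-140*97) = 6*(-13580) = -81480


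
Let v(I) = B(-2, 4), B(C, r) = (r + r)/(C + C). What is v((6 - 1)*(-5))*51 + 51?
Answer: -51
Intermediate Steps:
B(C, r) = r/C (B(C, r) = (2*r)/((2*C)) = (2*r)*(1/(2*C)) = r/C)
v(I) = -2 (v(I) = 4/(-2) = 4*(-½) = -2)
v((6 - 1)*(-5))*51 + 51 = -2*51 + 51 = -102 + 51 = -51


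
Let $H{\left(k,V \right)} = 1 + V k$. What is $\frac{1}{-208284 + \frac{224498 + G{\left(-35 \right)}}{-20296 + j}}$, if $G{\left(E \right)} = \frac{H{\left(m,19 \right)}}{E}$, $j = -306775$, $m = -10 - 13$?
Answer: $- \frac{11447485}{2384335823606} \approx -4.8011 \cdot 10^{-6}$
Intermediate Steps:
$m = -23$ ($m = -10 - 13 = -23$)
$G{\left(E \right)} = - \frac{436}{E}$ ($G{\left(E \right)} = \frac{1 + 19 \left(-23\right)}{E} = \frac{1 - 437}{E} = - \frac{436}{E}$)
$\frac{1}{-208284 + \frac{224498 + G{\left(-35 \right)}}{-20296 + j}} = \frac{1}{-208284 + \frac{224498 - \frac{436}{-35}}{-20296 - 306775}} = \frac{1}{-208284 + \frac{224498 - - \frac{436}{35}}{-327071}} = \frac{1}{-208284 + \left(224498 + \frac{436}{35}\right) \left(- \frac{1}{327071}\right)} = \frac{1}{-208284 + \frac{7857866}{35} \left(- \frac{1}{327071}\right)} = \frac{1}{-208284 - \frac{7857866}{11447485}} = \frac{1}{- \frac{2384335823606}{11447485}} = - \frac{11447485}{2384335823606}$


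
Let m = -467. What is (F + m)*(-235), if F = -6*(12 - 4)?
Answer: 121025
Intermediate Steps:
F = -48 (F = -6*8 = -48)
(F + m)*(-235) = (-48 - 467)*(-235) = -515*(-235) = 121025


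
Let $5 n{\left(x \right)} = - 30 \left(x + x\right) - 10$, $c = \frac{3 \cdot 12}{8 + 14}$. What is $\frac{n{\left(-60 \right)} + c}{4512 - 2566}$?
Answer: $\frac{3958}{10703} \approx 0.3698$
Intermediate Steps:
$c = \frac{18}{11}$ ($c = \frac{36}{22} = 36 \cdot \frac{1}{22} = \frac{18}{11} \approx 1.6364$)
$n{\left(x \right)} = -2 - 12 x$ ($n{\left(x \right)} = \frac{- 30 \left(x + x\right) - 10}{5} = \frac{- 30 \cdot 2 x - 10}{5} = \frac{- 60 x - 10}{5} = \frac{-10 - 60 x}{5} = -2 - 12 x$)
$\frac{n{\left(-60 \right)} + c}{4512 - 2566} = \frac{\left(-2 - -720\right) + \frac{18}{11}}{4512 - 2566} = \frac{\left(-2 + 720\right) + \frac{18}{11}}{1946} = \left(718 + \frac{18}{11}\right) \frac{1}{1946} = \frac{7916}{11} \cdot \frac{1}{1946} = \frac{3958}{10703}$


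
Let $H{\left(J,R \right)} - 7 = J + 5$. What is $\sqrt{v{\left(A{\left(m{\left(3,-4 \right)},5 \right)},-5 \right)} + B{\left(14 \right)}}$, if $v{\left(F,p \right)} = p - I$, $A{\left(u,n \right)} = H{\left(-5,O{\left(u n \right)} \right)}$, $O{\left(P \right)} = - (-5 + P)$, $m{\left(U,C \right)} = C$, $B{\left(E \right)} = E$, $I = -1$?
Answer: $\sqrt{10} \approx 3.1623$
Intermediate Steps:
$O{\left(P \right)} = 5 - P$
$H{\left(J,R \right)} = 12 + J$ ($H{\left(J,R \right)} = 7 + \left(J + 5\right) = 7 + \left(5 + J\right) = 12 + J$)
$A{\left(u,n \right)} = 7$ ($A{\left(u,n \right)} = 12 - 5 = 7$)
$v{\left(F,p \right)} = 1 + p$ ($v{\left(F,p \right)} = p - -1 = p + 1 = 1 + p$)
$\sqrt{v{\left(A{\left(m{\left(3,-4 \right)},5 \right)},-5 \right)} + B{\left(14 \right)}} = \sqrt{\left(1 - 5\right) + 14} = \sqrt{-4 + 14} = \sqrt{10}$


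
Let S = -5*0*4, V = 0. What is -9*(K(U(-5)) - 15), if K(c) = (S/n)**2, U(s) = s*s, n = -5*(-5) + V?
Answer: 135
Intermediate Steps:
n = 25 (n = -5*(-5) + 0 = 25 + 0 = 25)
U(s) = s**2
S = 0 (S = 0*4 = 0)
K(c) = 0 (K(c) = (0/25)**2 = (0*(1/25))**2 = 0**2 = 0)
-9*(K(U(-5)) - 15) = -9*(0 - 15) = -9*(-15) = 135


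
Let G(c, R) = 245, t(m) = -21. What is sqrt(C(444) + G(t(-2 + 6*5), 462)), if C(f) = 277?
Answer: 3*sqrt(58) ≈ 22.847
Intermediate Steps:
sqrt(C(444) + G(t(-2 + 6*5), 462)) = sqrt(277 + 245) = sqrt(522) = 3*sqrt(58)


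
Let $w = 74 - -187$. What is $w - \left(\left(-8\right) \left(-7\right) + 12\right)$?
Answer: $193$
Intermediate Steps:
$w = 261$ ($w = 74 + 187 = 261$)
$w - \left(\left(-8\right) \left(-7\right) + 12\right) = 261 - \left(\left(-8\right) \left(-7\right) + 12\right) = 261 - \left(56 + 12\right) = 261 - 68 = 193$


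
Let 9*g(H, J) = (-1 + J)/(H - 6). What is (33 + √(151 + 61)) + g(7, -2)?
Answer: 98/3 + 2*√53 ≈ 47.227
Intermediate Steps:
g(H, J) = (-1 + J)/(9*(-6 + H)) (g(H, J) = ((-1 + J)/(H - 6))/9 = ((-1 + J)/(-6 + H))/9 = (-1 + J)/(9*(-6 + H)))
(33 + √(151 + 61)) + g(7, -2) = (33 + √(151 + 61)) + (-1 - 2)/(9*(-6 + 7)) = (33 + √212) + (⅑)*(-3)/1 = (33 + 2*√53) + (⅑)*1*(-3) = (33 + 2*√53) - ⅓ = 98/3 + 2*√53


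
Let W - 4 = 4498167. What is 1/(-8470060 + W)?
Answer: -1/3971889 ≈ -2.5177e-7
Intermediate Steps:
W = 4498171 (W = 4 + 4498167 = 4498171)
1/(-8470060 + W) = 1/(-8470060 + 4498171) = 1/(-3971889) = -1/3971889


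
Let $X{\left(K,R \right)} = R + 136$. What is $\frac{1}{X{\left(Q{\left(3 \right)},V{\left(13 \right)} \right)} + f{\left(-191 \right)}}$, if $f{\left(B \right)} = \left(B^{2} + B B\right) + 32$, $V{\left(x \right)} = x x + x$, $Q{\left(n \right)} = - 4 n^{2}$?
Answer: $\frac{1}{73312} \approx 1.364 \cdot 10^{-5}$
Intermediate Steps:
$V{\left(x \right)} = x + x^{2}$ ($V{\left(x \right)} = x^{2} + x = x + x^{2}$)
$X{\left(K,R \right)} = 136 + R$
$f{\left(B \right)} = 32 + 2 B^{2}$ ($f{\left(B \right)} = \left(B^{2} + B^{2}\right) + 32 = 2 B^{2} + 32 = 32 + 2 B^{2}$)
$\frac{1}{X{\left(Q{\left(3 \right)},V{\left(13 \right)} \right)} + f{\left(-191 \right)}} = \frac{1}{\left(136 + 13 \left(1 + 13\right)\right) + \left(32 + 2 \left(-191\right)^{2}\right)} = \frac{1}{\left(136 + 13 \cdot 14\right) + \left(32 + 2 \cdot 36481\right)} = \frac{1}{\left(136 + 182\right) + \left(32 + 72962\right)} = \frac{1}{318 + 72994} = \frac{1}{73312}$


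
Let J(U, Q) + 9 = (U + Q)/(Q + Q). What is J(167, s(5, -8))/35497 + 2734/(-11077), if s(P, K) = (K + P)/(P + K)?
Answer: -8747093/35745479 ≈ -0.24470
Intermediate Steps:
s(P, K) = 1 (s(P, K) = (K + P)/(K + P) = 1)
J(U, Q) = -9 + (Q + U)/(2*Q) (J(U, Q) = -9 + (U + Q)/(Q + Q) = -9 + (Q + U)/((2*Q)) = -9 + (Q + U)*(1/(2*Q)) = -9 + (Q + U)/(2*Q))
J(167, s(5, -8))/35497 + 2734/(-11077) = ((½)*(167 - 17*1)/1)/35497 + 2734/(-11077) = ((½)*1*(167 - 17))*(1/35497) + 2734*(-1/11077) = ((½)*1*150)*(1/35497) - 2734/11077 = 75*(1/35497) - 2734/11077 = 75/35497 - 2734/11077 = -8747093/35745479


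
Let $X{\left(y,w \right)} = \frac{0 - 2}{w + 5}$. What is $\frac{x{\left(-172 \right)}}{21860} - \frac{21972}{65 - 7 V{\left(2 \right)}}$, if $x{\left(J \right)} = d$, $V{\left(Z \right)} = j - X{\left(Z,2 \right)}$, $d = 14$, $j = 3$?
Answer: $- \frac{40025611}{76510} \approx -523.14$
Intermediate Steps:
$X{\left(y,w \right)} = - \frac{2}{5 + w}$
$V{\left(Z \right)} = \frac{23}{7}$ ($V{\left(Z \right)} = 3 - - \frac{2}{5 + 2} = 3 - - \frac{2}{7} = 3 + \frac{2}{7} = \frac{23}{7}$)
$x{\left(J \right)} = 14$
$\frac{x{\left(-172 \right)}}{21860} - \frac{21972}{65 - 7 V{\left(2 \right)}} = \frac{14}{21860} - \frac{21972}{65 - 23} = 14 \cdot \frac{1}{21860} - \frac{21972}{65 - 23} = \frac{7}{10930} - \frac{21972}{42} = \frac{7}{10930} - \frac{3662}{7} = - \frac{40025611}{76510}$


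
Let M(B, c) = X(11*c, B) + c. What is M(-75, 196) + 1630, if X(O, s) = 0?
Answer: 1826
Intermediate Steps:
M(B, c) = c (M(B, c) = 0 + c = c)
M(-75, 196) + 1630 = 196 + 1630 = 1826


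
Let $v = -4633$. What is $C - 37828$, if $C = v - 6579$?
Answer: $-49040$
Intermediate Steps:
$C = -11212$ ($C = -4633 - 6579 = -11212$)
$C - 37828 = -11212 - 37828 = -49040$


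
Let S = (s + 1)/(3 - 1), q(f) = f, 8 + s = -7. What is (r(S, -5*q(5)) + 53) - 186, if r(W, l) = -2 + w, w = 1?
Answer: -134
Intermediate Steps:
s = -15 (s = -8 - 7 = -15)
S = -7 (S = (-15 + 1)/(3 - 1) = -14/2 = -14*½ = -7)
r(W, l) = -1 (r(W, l) = -2 + 1 = -1)
(r(S, -5*q(5)) + 53) - 186 = (-1 + 53) - 186 = 52 - 186 = -134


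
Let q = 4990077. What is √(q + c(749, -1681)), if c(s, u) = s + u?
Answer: √4989145 ≈ 2233.6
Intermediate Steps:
√(q + c(749, -1681)) = √(4990077 + (749 - 1681)) = √(4990077 - 932) = √4989145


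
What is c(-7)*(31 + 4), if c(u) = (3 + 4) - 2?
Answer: 175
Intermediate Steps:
c(u) = 5 (c(u) = 7 - 2 = 5)
c(-7)*(31 + 4) = 5*(31 + 4) = 5*35 = 175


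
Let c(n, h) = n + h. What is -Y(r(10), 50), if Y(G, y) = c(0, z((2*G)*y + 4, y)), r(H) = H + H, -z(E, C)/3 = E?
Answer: 6012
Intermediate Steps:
z(E, C) = -3*E
r(H) = 2*H
c(n, h) = h + n
Y(G, y) = -12 - 6*G*y (Y(G, y) = -3*((2*G)*y + 4) + 0 = -3*(2*G*y + 4) + 0 = -3*(4 + 2*G*y) + 0 = (-12 - 6*G*y) + 0 = -12 - 6*G*y)
-Y(r(10), 50) = -(-12 - 6*2*10*50) = -(-12 - 6*20*50) = -(-12 - 6000) = -1*(-6012) = 6012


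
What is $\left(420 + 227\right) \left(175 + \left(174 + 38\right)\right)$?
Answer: $250389$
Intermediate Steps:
$\left(420 + 227\right) \left(175 + \left(174 + 38\right)\right) = 647 \left(175 + 212\right) = 647 \cdot 387 = 250389$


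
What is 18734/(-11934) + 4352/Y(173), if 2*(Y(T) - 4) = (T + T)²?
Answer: -5242735/3501927 ≈ -1.4971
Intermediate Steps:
Y(T) = 4 + 2*T² (Y(T) = 4 + (T + T)²/2 = 4 + (2*T)²/2 = 4 + (4*T²)/2 = 4 + 2*T²)
18734/(-11934) + 4352/Y(173) = 18734/(-11934) + 4352/(4 + 2*173²) = 18734*(-1/11934) + 4352/(4 + 2*29929) = -551/351 + 4352/(4 + 59858) = -551/351 + 4352/59862 = -551/351 + 4352*(1/59862) = -551/351 + 2176/29931 = -5242735/3501927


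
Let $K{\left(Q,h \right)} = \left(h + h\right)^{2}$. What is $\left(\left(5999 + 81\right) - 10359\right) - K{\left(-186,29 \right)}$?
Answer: $-7643$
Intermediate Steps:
$K{\left(Q,h \right)} = 4 h^{2}$ ($K{\left(Q,h \right)} = \left(2 h\right)^{2} = 4 h^{2}$)
$\left(\left(5999 + 81\right) - 10359\right) - K{\left(-186,29 \right)} = \left(\left(5999 + 81\right) - 10359\right) - 4 \cdot 29^{2} = \left(6080 - 10359\right) - 4 \cdot 841 = -4279 - 3364 = -7643$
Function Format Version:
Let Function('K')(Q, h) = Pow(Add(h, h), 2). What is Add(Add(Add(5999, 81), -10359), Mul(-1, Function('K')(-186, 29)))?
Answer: -7643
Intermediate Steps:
Function('K')(Q, h) = Mul(4, Pow(h, 2)) (Function('K')(Q, h) = Pow(Mul(2, h), 2) = Mul(4, Pow(h, 2)))
Add(Add(Add(5999, 81), -10359), Mul(-1, Function('K')(-186, 29))) = Add(Add(Add(5999, 81), -10359), Mul(-1, Mul(4, Pow(29, 2)))) = Add(Add(6080, -10359), Mul(-1, Mul(4, 841))) = Add(-4279, Mul(-1, 3364)) = Add(-4279, -3364) = -7643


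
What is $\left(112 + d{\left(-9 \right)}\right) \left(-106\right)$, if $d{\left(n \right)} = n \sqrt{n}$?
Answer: $-11872 + 2862 i \approx -11872.0 + 2862.0 i$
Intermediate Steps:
$d{\left(n \right)} = n^{\frac{3}{2}}$
$\left(112 + d{\left(-9 \right)}\right) \left(-106\right) = \left(112 + \left(-9\right)^{\frac{3}{2}}\right) \left(-106\right) = \left(112 - 27 i\right) \left(-106\right) = -11872 + 2862 i$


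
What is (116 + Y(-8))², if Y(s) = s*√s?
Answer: 12944 - 3712*I*√2 ≈ 12944.0 - 5249.6*I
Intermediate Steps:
Y(s) = s^(3/2)
(116 + Y(-8))² = (116 + (-8)^(3/2))² = (116 - 16*I*√2)²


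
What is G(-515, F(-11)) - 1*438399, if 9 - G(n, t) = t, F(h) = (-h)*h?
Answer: -438269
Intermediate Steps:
F(h) = -h**2
G(n, t) = 9 - t
G(-515, F(-11)) - 1*438399 = (9 - (-1)*(-11)**2) - 1*438399 = (9 - (-1)*121) - 438399 = (9 - 1*(-121)) - 438399 = (9 + 121) - 438399 = 130 - 438399 = -438269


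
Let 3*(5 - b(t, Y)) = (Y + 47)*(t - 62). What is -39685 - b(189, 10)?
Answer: -37277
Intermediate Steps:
b(t, Y) = 5 - (-62 + t)*(47 + Y)/3 (b(t, Y) = 5 - (Y + 47)*(t - 62)/3 = 5 - (47 + Y)*(-62 + t)/3 = 5 - (-62 + t)*(47 + Y)/3)
-39685 - b(189, 10) = -39685 - (2929/3 - 47/3*189 + (62/3)*10 - ⅓*10*189) = -39685 - (2929/3 - 2961 + 620/3 - 630) = -39685 - 1*(-2408) = -39685 + 2408 = -37277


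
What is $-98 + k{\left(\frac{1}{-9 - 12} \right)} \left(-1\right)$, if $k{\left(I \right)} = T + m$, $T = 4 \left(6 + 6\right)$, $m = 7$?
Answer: $-153$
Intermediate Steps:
$T = 48$ ($T = 4 \cdot 12 = 48$)
$k{\left(I \right)} = 55$ ($k{\left(I \right)} = 48 + 7 = 55$)
$-98 + k{\left(\frac{1}{-9 - 12} \right)} \left(-1\right) = -98 + 55 \left(-1\right) = -98 - 55 = -153$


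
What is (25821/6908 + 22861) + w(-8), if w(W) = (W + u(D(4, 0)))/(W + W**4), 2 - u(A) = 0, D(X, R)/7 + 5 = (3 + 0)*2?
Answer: 40356122509/1764994 ≈ 22865.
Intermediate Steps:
D(X, R) = 7 (D(X, R) = -35 + 7*((3 + 0)*2) = -35 + 7*(3*2) = -35 + 7*6 = -35 + 42 = 7)
u(A) = 2 (u(A) = 2 - 1*0 = 2 + 0 = 2)
w(W) = (2 + W)/(W + W**4) (w(W) = (W + 2)/(W + W**4) = (2 + W)/(W + W**4))
(25821/6908 + 22861) + w(-8) = (25821/6908 + 22861) + (2 - 8)/(-8 + (-8)**4) = (25821*(1/6908) + 22861) - 6/(-8 + 4096) = (25821/6908 + 22861) - 6/4088 = 157949609/6908 + (1/4088)*(-6) = 157949609/6908 - 3/2044 = 40356122509/1764994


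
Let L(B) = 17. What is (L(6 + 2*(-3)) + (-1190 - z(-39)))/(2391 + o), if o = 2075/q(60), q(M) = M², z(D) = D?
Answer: -163296/344387 ≈ -0.47416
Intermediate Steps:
o = 83/144 (o = 2075/(60²) = 2075/3600 = 2075*(1/3600) = 83/144 ≈ 0.57639)
(L(6 + 2*(-3)) + (-1190 - z(-39)))/(2391 + o) = (17 + (-1190 - 1*(-39)))/(2391 + 83/144) = (17 + (-1190 + 39))/(344387/144) = (17 - 1151)*(144/344387) = -1134*144/344387 = -163296/344387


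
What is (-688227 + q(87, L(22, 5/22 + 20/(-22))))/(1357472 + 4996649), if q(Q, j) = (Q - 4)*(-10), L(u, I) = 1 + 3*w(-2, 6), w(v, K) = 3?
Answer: -689057/6354121 ≈ -0.10844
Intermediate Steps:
L(u, I) = 10 (L(u, I) = 1 + 3*3 = 1 + 9 = 10)
q(Q, j) = 40 - 10*Q (q(Q, j) = (-4 + Q)*(-10) = 40 - 10*Q)
(-688227 + q(87, L(22, 5/22 + 20/(-22))))/(1357472 + 4996649) = (-688227 + (40 - 10*87))/(1357472 + 4996649) = (-688227 + (40 - 870))/6354121 = (-688227 - 830)*(1/6354121) = -689057*1/6354121 = -689057/6354121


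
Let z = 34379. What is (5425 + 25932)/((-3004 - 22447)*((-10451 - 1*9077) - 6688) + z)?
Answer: 31357/667257795 ≈ 4.6994e-5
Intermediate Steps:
(5425 + 25932)/((-3004 - 22447)*((-10451 - 1*9077) - 6688) + z) = (5425 + 25932)/((-3004 - 22447)*((-10451 - 1*9077) - 6688) + 34379) = 31357/(-25451*((-10451 - 9077) - 6688) + 34379) = 31357/(-25451*(-19528 - 6688) + 34379) = 31357/(-25451*(-26216) + 34379) = 31357/(667223416 + 34379) = 31357/667257795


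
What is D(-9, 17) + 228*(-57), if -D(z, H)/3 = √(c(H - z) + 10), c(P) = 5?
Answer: -12996 - 3*√15 ≈ -13008.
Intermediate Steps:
D(z, H) = -3*√15 (D(z, H) = -3*√(5 + 10) = -3*√15)
D(-9, 17) + 228*(-57) = -3*√15 + 228*(-57) = -3*√15 - 12996 = -12996 - 3*√15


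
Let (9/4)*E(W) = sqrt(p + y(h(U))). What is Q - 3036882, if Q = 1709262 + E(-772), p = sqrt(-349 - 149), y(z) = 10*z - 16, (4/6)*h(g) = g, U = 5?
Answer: -1327620 + 4*sqrt(59 + I*sqrt(498))/9 ≈ -1.3276e+6 + 0.63474*I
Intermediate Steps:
h(g) = 3*g/2
y(z) = -16 + 10*z
p = I*sqrt(498) (p = sqrt(-498) = I*sqrt(498) ≈ 22.316*I)
E(W) = 4*sqrt(59 + I*sqrt(498))/9 (E(W) = 4*sqrt(I*sqrt(498) + (-16 + 10*((3/2)*5)))/9 = 4*sqrt(I*sqrt(498) + (-16 + 10*(15/2)))/9 = 4*sqrt(I*sqrt(498) + (-16 + 75))/9 = 4*sqrt(I*sqrt(498) + 59)/9 = 4*sqrt(59 + I*sqrt(498))/9)
Q = 1709262 + 4*sqrt(59 + I*sqrt(498))/9 ≈ 1.7093e+6 + 0.63474*I
Q - 3036882 = (1709262 + 4*sqrt(59 + I*sqrt(498))/9) - 3036882 = -1327620 + 4*sqrt(59 + I*sqrt(498))/9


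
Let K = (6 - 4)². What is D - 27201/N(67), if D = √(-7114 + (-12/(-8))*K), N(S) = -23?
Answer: 27201/23 + 2*I*√1777 ≈ 1182.7 + 84.309*I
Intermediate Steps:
K = 4 (K = 2² = 4)
D = 2*I*√1777 (D = √(-7114 - 12/(-8)*4) = √(-7114 - 12*(-⅛)*4) = √(-7114 + (3/2)*4) = √(-7114 + 6) = √(-7108) = 2*I*√1777 ≈ 84.309*I)
D - 27201/N(67) = 2*I*√1777 - 27201/(-23) = 2*I*√1777 - 27201*(-1/23) = 2*I*√1777 + 27201/23 = 27201/23 + 2*I*√1777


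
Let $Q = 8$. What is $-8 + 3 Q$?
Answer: $16$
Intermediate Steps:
$-8 + 3 Q = -8 + 3 \cdot 8 = -8 + 24 = 16$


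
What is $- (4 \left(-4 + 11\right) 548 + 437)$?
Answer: $-15781$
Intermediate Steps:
$- (4 \left(-4 + 11\right) 548 + 437) = - (4 \cdot 7 \cdot 548 + 437) = - (28 \cdot 548 + 437) = - (15344 + 437) = \left(-1\right) 15781 = -15781$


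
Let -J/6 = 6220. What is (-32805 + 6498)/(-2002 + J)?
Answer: 26307/39322 ≈ 0.66901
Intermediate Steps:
J = -37320 (J = -6*6220 = -37320)
(-32805 + 6498)/(-2002 + J) = (-32805 + 6498)/(-2002 - 37320) = -26307/(-39322) = -26307*(-1/39322) = 26307/39322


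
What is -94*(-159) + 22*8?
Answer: 15122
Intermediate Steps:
-94*(-159) + 22*8 = 14946 + 176 = 15122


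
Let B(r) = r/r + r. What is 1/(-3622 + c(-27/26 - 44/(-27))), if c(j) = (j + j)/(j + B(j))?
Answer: -766/2774037 ≈ -0.00027613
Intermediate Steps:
B(r) = 1 + r
c(j) = 2*j/(1 + 2*j) (c(j) = (j + j)/(j + (1 + j)) = (2*j)/(1 + 2*j) = 2*j/(1 + 2*j))
1/(-3622 + c(-27/26 - 44/(-27))) = 1/(-3622 + 2*(-27/26 - 44/(-27))/(1 + 2*(-27/26 - 44/(-27)))) = 1/(-3622 + 2*(-27*1/26 - 44*(-1/27))/(1 + 2*(-27*1/26 - 44*(-1/27)))) = 1/(-3622 + 2*(-27/26 + 44/27)/(1 + 2*(-27/26 + 44/27))) = 1/(-3622 + 2*(415/702)/(1 + 2*(415/702))) = 1/(-3622 + 2*(415/702)/(1 + 415/351)) = 1/(-3622 + 2*(415/702)/(766/351)) = 1/(-3622 + 2*(415/702)*(351/766)) = 1/(-3622 + 415/766) = 1/(-2774037/766) = -766/2774037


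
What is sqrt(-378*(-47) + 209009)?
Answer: 5*sqrt(9071) ≈ 476.21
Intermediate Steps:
sqrt(-378*(-47) + 209009) = sqrt(17766 + 209009) = sqrt(226775) = 5*sqrt(9071)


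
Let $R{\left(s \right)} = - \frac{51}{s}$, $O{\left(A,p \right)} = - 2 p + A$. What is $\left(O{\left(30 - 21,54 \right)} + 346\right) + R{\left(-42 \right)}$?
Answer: $\frac{3475}{14} \approx 248.21$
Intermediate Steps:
$O{\left(A,p \right)} = A - 2 p$
$\left(O{\left(30 - 21,54 \right)} + 346\right) + R{\left(-42 \right)} = \left(\left(\left(30 - 21\right) - 108\right) + 346\right) - \frac{51}{-42} = \left(\left(9 - 108\right) + 346\right) - - \frac{17}{14} = \left(-99 + 346\right) + \frac{17}{14} = 247 + \frac{17}{14} = \frac{3475}{14}$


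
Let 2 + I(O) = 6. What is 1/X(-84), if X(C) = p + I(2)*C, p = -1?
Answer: -1/337 ≈ -0.0029674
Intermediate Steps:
I(O) = 4 (I(O) = -2 + 6 = 4)
X(C) = -1 + 4*C
1/X(-84) = 1/(-1 + 4*(-84)) = 1/(-1 - 336) = 1/(-337) = -1/337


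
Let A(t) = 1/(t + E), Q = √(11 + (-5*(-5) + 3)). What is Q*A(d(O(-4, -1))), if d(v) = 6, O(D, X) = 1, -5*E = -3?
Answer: 5*√39/33 ≈ 0.94621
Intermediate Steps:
E = ⅗ (E = -⅕*(-3) = ⅗ ≈ 0.60000)
Q = √39 (Q = √(11 + (25 + 3)) = √(11 + 28) = √39 ≈ 6.2450)
A(t) = 1/(⅗ + t) (A(t) = 1/(t + ⅗) = 1/(⅗ + t))
Q*A(d(O(-4, -1))) = √39*(5/(3 + 5*6)) = √39*(5/(3 + 30)) = √39*(5/33) = 5*√39/33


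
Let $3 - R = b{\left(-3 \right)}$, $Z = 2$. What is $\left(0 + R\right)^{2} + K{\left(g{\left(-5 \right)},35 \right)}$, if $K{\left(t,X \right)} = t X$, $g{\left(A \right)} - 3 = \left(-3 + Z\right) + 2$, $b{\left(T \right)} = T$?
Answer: $176$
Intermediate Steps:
$R = 6$ ($R = 3 - -3 = 3 + 3 = 6$)
$g{\left(A \right)} = 4$ ($g{\left(A \right)} = 3 + \left(\left(-3 + 2\right) + 2\right) = 3 + \left(-1 + 2\right) = 3 + 1 = 4$)
$K{\left(t,X \right)} = X t$
$\left(0 + R\right)^{2} + K{\left(g{\left(-5 \right)},35 \right)} = \left(0 + 6\right)^{2} + 35 \cdot 4 = 6^{2} + 140 = 36 + 140 = 176$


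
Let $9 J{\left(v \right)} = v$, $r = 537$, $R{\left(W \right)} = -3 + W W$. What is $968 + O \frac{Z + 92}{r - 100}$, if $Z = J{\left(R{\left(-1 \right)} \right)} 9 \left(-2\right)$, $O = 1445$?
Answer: $\frac{561736}{437} \approx 1285.4$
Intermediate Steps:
$R{\left(W \right)} = -3 + W^{2}$
$J{\left(v \right)} = \frac{v}{9}$
$Z = 4$ ($Z = \frac{-3 + \left(-1\right)^{2}}{9} \cdot 9 \left(-2\right) = \frac{-3 + 1}{9} \cdot 9 \left(-2\right) = \frac{1}{9} \left(-2\right) 9 \left(-2\right) = \left(- \frac{2}{9}\right) 9 \left(-2\right) = \left(-2\right) \left(-2\right) = 4$)
$968 + O \frac{Z + 92}{r - 100} = 968 + 1445 \frac{4 + 92}{537 - 100} = 968 + 1445 \cdot \frac{96}{437} = 968 + \frac{138720}{437} = \frac{561736}{437}$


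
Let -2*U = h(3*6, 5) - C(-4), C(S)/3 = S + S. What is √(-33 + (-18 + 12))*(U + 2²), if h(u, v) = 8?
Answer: -12*I*√39 ≈ -74.94*I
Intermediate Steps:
C(S) = 6*S (C(S) = 3*(S + S) = 3*(2*S) = 6*S)
U = -16 (U = -(8 - 6*(-4))/2 = -(8 - 1*(-24))/2 = -(8 + 24)/2 = -½*32 = -16)
√(-33 + (-18 + 12))*(U + 2²) = √(-33 + (-18 + 12))*(-16 + 2²) = √(-33 - 6)*(-16 + 4) = √(-39)*(-12) = (I*√39)*(-12) = -12*I*√39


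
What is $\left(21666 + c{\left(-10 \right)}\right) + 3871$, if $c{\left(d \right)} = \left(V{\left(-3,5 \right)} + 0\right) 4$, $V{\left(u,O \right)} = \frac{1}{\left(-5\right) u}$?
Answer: $\frac{383059}{15} \approx 25537.0$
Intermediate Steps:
$V{\left(u,O \right)} = - \frac{1}{5 u}$
$c{\left(d \right)} = \frac{4}{15}$ ($c{\left(d \right)} = \left(- \frac{1}{5 \left(-3\right)} + 0\right) 4 = \left(\left(- \frac{1}{5}\right) \left(- \frac{1}{3}\right) + 0\right) 4 = \left(\frac{1}{15} + 0\right) 4 = \frac{1}{15} \cdot 4 = \frac{4}{15}$)
$\left(21666 + c{\left(-10 \right)}\right) + 3871 = \left(21666 + \frac{4}{15}\right) + 3871 = \frac{324994}{15} + 3871 = \frac{383059}{15}$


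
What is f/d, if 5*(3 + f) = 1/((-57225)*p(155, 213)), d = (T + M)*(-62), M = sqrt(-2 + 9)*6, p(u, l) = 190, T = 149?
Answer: 24300596399/73980256822500 - 163091251*sqrt(7)/12330042803750 ≈ 0.00029348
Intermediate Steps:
M = 6*sqrt(7) (M = sqrt(7)*6 = 6*sqrt(7) ≈ 15.875)
d = -9238 - 372*sqrt(7) (d = (149 + 6*sqrt(7))*(-62) = -9238 - 372*sqrt(7) ≈ -10222.)
f = -163091251/54363750 (f = -3 + (1/(-57225*190))/5 = -3 + (-1/57225*1/190)/5 = -3 + (1/5)*(-1/10872750) = -3 - 1/54363750 = -163091251/54363750 ≈ -3.0000)
f/d = -163091251/(54363750*(-9238 - 372*sqrt(7)))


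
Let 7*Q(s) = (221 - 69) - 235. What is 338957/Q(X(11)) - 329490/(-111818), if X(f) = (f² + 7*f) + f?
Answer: -18948793508/662921 ≈ -28584.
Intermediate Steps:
X(f) = f² + 8*f
Q(s) = -83/7 (Q(s) = ((221 - 69) - 235)/7 = (152 - 235)/7 = (⅐)*(-83) = -83/7)
338957/Q(X(11)) - 329490/(-111818) = 338957/(-83/7) - 329490/(-111818) = 338957*(-7/83) - 329490*(-1/111818) = -2372699/83 + 23535/7987 = -18948793508/662921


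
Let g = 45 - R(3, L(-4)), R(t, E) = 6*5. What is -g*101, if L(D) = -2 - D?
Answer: -1515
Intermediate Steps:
R(t, E) = 30
g = 15 (g = 45 - 1*30 = 45 - 30 = 15)
-g*101 = -15*101 = -1*1515 = -1515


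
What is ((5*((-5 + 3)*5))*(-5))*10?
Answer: 2500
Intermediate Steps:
((5*((-5 + 3)*5))*(-5))*10 = ((5*(-2*5))*(-5))*10 = ((5*(-10))*(-5))*10 = -50*(-5)*10 = 250*10 = 2500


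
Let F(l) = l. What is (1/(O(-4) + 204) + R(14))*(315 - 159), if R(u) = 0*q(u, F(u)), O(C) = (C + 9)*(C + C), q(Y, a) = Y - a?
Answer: 39/41 ≈ 0.95122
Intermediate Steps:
O(C) = 2*C*(9 + C) (O(C) = (9 + C)*(2*C) = 2*C*(9 + C))
R(u) = 0 (R(u) = 0*(u - u) = 0*0 = 0)
(1/(O(-4) + 204) + R(14))*(315 - 159) = (1/(2*(-4)*(9 - 4) + 204) + 0)*(315 - 159) = (1/(2*(-4)*5 + 204) + 0)*156 = (1/(-40 + 204) + 0)*156 = (1/164 + 0)*156 = (1/164)*156 = 39/41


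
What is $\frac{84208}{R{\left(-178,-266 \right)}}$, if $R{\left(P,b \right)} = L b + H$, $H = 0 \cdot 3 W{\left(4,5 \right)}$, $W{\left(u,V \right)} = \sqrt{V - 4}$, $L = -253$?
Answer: $\frac{2216}{1771} \approx 1.2513$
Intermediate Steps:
$W{\left(u,V \right)} = \sqrt{-4 + V}$
$H = 0$ ($H = 0 \cdot 3 \sqrt{-4 + 5} = 0 \sqrt{1} = 0 \cdot 1 = 0$)
$R{\left(P,b \right)} = - 253 b$ ($R{\left(P,b \right)} = - 253 b + 0 = - 253 b$)
$\frac{84208}{R{\left(-178,-266 \right)}} = \frac{84208}{\left(-253\right) \left(-266\right)} = \frac{84208}{67298} = 84208 \cdot \frac{1}{67298} = \frac{2216}{1771}$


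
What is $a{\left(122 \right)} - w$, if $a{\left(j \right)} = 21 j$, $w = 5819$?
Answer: $-3257$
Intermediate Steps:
$a{\left(122 \right)} - w = 21 \cdot 122 - 5819 = 2562 - 5819 = -3257$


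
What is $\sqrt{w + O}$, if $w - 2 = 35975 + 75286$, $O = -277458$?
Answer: $i \sqrt{166195} \approx 407.67 i$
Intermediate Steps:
$w = 111263$ ($w = 2 + \left(35975 + 75286\right) = 2 + 111261 = 111263$)
$\sqrt{w + O} = \sqrt{111263 - 277458} = \sqrt{-166195} = i \sqrt{166195}$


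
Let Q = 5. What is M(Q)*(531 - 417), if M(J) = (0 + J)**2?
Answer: 2850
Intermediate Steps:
M(J) = J**2
M(Q)*(531 - 417) = 5**2*(531 - 417) = 25*114 = 2850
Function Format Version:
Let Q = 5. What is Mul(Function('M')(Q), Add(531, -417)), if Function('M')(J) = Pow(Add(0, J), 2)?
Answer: 2850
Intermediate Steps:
Function('M')(J) = Pow(J, 2)
Mul(Function('M')(Q), Add(531, -417)) = Mul(Pow(5, 2), Add(531, -417)) = Mul(25, 114) = 2850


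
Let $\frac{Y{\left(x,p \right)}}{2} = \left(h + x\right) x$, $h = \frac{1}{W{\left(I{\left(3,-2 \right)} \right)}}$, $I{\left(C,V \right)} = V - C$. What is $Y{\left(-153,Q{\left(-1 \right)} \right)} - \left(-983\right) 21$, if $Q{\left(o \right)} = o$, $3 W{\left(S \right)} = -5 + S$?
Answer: $\frac{337764}{5} \approx 67553.0$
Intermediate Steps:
$W{\left(S \right)} = - \frac{5}{3} + \frac{S}{3}$ ($W{\left(S \right)} = \frac{-5 + S}{3} = - \frac{5}{3} + \frac{S}{3}$)
$h = - \frac{3}{10}$ ($h = \frac{1}{- \frac{5}{3} + \frac{-2 - 3}{3}} = \frac{1}{- \frac{5}{3} + \frac{1}{3} \left(-5\right)} = \frac{1}{- \frac{5}{3} - \frac{5}{3}} = \frac{1}{- \frac{10}{3}} = - \frac{3}{10} \approx -0.3$)
$Y{\left(x,p \right)} = 2 x \left(- \frac{3}{10} + x\right)$ ($Y{\left(x,p \right)} = 2 \left(- \frac{3}{10} + x\right) x = 2 x \left(- \frac{3}{10} + x\right)$)
$Y{\left(-153,Q{\left(-1 \right)} \right)} - \left(-983\right) 21 = \frac{1}{5} \left(-153\right) \left(-3 + 10 \left(-153\right)\right) - \left(-983\right) 21 = \frac{1}{5} \left(-153\right) \left(-3 - 1530\right) - -20643 = \frac{1}{5} \left(-153\right) \left(-1533\right) + 20643 = \frac{234549}{5} + 20643 = \frac{337764}{5}$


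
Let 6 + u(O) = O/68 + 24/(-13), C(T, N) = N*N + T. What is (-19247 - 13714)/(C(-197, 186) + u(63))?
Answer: -29137524/30402599 ≈ -0.95839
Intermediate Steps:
C(T, N) = T + N² (C(T, N) = N² + T = T + N²)
u(O) = -102/13 + O/68 (u(O) = -6 + (O/68 + 24/(-13)) = -6 + (O*(1/68) + 24*(-1/13)) = -6 + (O/68 - 24/13) = -6 + (-24/13 + O/68) = -102/13 + O/68)
(-19247 - 13714)/(C(-197, 186) + u(63)) = (-19247 - 13714)/((-197 + 186²) + (-102/13 + (1/68)*63)) = -32961/((-197 + 34596) + (-102/13 + 63/68)) = -32961/(34399 - 6117/884) = -32961/30402599/884 = -32961*884/30402599 = -29137524/30402599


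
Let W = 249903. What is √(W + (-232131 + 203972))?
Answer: 4*√13859 ≈ 470.90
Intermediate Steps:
√(W + (-232131 + 203972)) = √(249903 + (-232131 + 203972)) = √(249903 - 28159) = √221744 = 4*√13859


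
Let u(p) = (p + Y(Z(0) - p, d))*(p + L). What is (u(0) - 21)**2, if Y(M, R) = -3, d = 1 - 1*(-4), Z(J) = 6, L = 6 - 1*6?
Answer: 441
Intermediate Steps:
L = 0 (L = 6 - 6 = 0)
d = 5 (d = 1 + 4 = 5)
u(p) = p*(-3 + p) (u(p) = (p - 3)*(p + 0) = (-3 + p)*p = p*(-3 + p))
(u(0) - 21)**2 = (0*(-3 + 0) - 21)**2 = (0*(-3) - 21)**2 = (0 - 21)**2 = (-21)**2 = 441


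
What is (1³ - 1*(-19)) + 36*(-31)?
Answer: -1096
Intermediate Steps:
(1³ - 1*(-19)) + 36*(-31) = (1 + 19) - 1116 = 20 - 1116 = -1096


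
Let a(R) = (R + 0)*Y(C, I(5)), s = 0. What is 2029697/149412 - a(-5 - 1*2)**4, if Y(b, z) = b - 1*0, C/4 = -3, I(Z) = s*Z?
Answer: -7438793534335/149412 ≈ -4.9787e+7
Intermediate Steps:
I(Z) = 0 (I(Z) = 0*Z = 0)
C = -12 (C = 4*(-3) = -12)
Y(b, z) = b (Y(b, z) = b + 0 = b)
a(R) = -12*R (a(R) = (R + 0)*(-12) = R*(-12) = -12*R)
2029697/149412 - a(-5 - 1*2)**4 = 2029697/149412 - (-12*(-5 - 1*2))**4 = 2029697*(1/149412) - (-12*(-5 - 2))**4 = 2029697/149412 - (-12*(-7))**4 = 2029697/149412 - 1*84**4 = 2029697/149412 - 1*49787136 = 2029697/149412 - 49787136 = -7438793534335/149412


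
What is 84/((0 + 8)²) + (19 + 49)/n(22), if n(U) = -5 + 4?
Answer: -1067/16 ≈ -66.688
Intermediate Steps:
n(U) = -1
84/((0 + 8)²) + (19 + 49)/n(22) = 84/((0 + 8)²) + (19 + 49)/(-1) = 84/(8²) + 68*(-1) = 84/64 - 68 = 84*(1/64) - 68 = 21/16 - 68 = -1067/16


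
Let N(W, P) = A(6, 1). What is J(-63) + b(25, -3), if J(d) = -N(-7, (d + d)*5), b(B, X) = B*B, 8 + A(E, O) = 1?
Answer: 632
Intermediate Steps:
A(E, O) = -7 (A(E, O) = -8 + 1 = -7)
N(W, P) = -7
b(B, X) = B²
J(d) = 7 (J(d) = -1*(-7) = 7)
J(-63) + b(25, -3) = 7 + 25² = 7 + 625 = 632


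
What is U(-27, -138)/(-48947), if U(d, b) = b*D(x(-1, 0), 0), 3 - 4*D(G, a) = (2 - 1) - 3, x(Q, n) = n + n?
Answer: 345/97894 ≈ 0.0035242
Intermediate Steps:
x(Q, n) = 2*n
D(G, a) = 5/4 (D(G, a) = 3/4 - ((2 - 1) - 3)/4 = 3/4 - (1 - 3)/4 = 3/4 - 1/4*(-2) = 3/4 + 1/2 = 5/4)
U(d, b) = 5*b/4 (U(d, b) = b*(5/4) = 5*b/4)
U(-27, -138)/(-48947) = ((5/4)*(-138))/(-48947) = -345/2*(-1/48947) = 345/97894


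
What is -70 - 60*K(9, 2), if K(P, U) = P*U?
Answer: -1150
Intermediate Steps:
-70 - 60*K(9, 2) = -70 - 540*2 = -70 - 60*18 = -70 - 1080 = -1150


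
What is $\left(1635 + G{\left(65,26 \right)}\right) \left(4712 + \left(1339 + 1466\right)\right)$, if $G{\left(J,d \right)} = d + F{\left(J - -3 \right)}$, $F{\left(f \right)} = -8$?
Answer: $12425601$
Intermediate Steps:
$G{\left(J,d \right)} = -8 + d$ ($G{\left(J,d \right)} = d - 8 = -8 + d$)
$\left(1635 + G{\left(65,26 \right)}\right) \left(4712 + \left(1339 + 1466\right)\right) = \left(1635 + \left(-8 + 26\right)\right) \left(4712 + \left(1339 + 1466\right)\right) = \left(1635 + 18\right) \left(4712 + 2805\right) = 1653 \cdot 7517 = 12425601$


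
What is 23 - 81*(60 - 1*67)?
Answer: 590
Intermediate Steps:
23 - 81*(60 - 1*67) = 23 - 81*(60 - 67) = 23 - 81*(-7) = 23 + 567 = 590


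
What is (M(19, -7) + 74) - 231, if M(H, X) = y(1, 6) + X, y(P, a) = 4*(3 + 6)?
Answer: -128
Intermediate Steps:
y(P, a) = 36 (y(P, a) = 4*9 = 36)
M(H, X) = 36 + X
(M(19, -7) + 74) - 231 = ((36 - 7) + 74) - 231 = (29 + 74) - 231 = 103 - 231 = -128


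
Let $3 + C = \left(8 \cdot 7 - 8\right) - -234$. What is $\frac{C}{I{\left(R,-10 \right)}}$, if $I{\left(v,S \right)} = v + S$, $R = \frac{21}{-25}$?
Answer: $- \frac{6975}{271} \approx -25.738$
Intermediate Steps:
$R = - \frac{21}{25}$ ($R = 21 \left(- \frac{1}{25}\right) = - \frac{21}{25} \approx -0.84$)
$I{\left(v,S \right)} = S + v$
$C = 279$ ($C = -3 + \left(\left(8 \cdot 7 - 8\right) - -234\right) = -3 + \left(\left(56 - 8\right) + 234\right) = -3 + \left(48 + 234\right) = -3 + 282 = 279$)
$\frac{C}{I{\left(R,-10 \right)}} = \frac{279}{-10 - \frac{21}{25}} = \frac{279}{- \frac{271}{25}} = 279 \left(- \frac{25}{271}\right) = - \frac{6975}{271}$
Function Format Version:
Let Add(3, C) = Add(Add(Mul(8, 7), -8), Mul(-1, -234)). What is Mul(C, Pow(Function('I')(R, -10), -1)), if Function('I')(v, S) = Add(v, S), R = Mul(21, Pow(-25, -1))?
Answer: Rational(-6975, 271) ≈ -25.738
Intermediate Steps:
R = Rational(-21, 25) (R = Mul(21, Rational(-1, 25)) = Rational(-21, 25) ≈ -0.84000)
Function('I')(v, S) = Add(S, v)
C = 279 (C = Add(-3, Add(Add(Mul(8, 7), -8), Mul(-1, -234))) = Add(-3, Add(Add(56, -8), 234)) = Add(-3, Add(48, 234)) = Add(-3, 282) = 279)
Mul(C, Pow(Function('I')(R, -10), -1)) = Mul(279, Pow(Add(-10, Rational(-21, 25)), -1)) = Mul(279, Pow(Rational(-271, 25), -1)) = Mul(279, Rational(-25, 271)) = Rational(-6975, 271)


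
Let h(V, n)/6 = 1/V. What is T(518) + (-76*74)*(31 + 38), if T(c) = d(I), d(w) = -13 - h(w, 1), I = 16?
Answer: -3104555/8 ≈ -3.8807e+5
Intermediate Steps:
h(V, n) = 6/V
d(w) = -13 - 6/w
T(c) = -107/8 (T(c) = -13 - 6/16 = -13 - 6*1/16 = -13 - 3/8 = -107/8)
T(518) + (-76*74)*(31 + 38) = -107/8 + (-76*74)*(31 + 38) = -107/8 - 5624*69 = -107/8 - 388056 = -3104555/8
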